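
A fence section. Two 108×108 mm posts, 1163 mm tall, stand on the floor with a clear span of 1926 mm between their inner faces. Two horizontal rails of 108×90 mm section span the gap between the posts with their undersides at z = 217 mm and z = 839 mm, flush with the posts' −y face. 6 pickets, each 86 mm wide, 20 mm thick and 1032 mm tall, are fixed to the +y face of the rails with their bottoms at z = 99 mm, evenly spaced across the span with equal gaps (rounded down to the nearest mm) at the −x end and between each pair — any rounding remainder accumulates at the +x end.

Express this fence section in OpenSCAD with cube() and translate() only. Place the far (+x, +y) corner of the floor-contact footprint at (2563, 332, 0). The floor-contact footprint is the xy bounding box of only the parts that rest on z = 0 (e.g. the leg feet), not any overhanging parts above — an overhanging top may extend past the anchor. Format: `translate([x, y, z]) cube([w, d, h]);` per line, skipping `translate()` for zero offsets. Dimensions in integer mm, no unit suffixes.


translate([421, 224, 0]) cube([108, 108, 1163]);
translate([2455, 224, 0]) cube([108, 108, 1163]);
translate([529, 224, 217]) cube([1926, 108, 90]);
translate([529, 224, 839]) cube([1926, 108, 90]);
translate([730, 332, 99]) cube([86, 20, 1032]);
translate([1017, 332, 99]) cube([86, 20, 1032]);
translate([1304, 332, 99]) cube([86, 20, 1032]);
translate([1591, 332, 99]) cube([86, 20, 1032]);
translate([1878, 332, 99]) cube([86, 20, 1032]);
translate([2165, 332, 99]) cube([86, 20, 1032]);


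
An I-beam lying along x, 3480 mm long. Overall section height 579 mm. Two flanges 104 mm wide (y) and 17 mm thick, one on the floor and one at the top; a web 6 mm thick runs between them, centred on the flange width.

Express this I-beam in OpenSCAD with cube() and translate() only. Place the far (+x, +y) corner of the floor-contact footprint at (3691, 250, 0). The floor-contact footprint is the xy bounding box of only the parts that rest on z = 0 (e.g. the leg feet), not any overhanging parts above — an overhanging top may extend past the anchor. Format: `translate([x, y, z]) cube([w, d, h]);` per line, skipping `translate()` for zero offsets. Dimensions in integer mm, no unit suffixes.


translate([211, 146, 0]) cube([3480, 104, 17]);
translate([211, 195, 17]) cube([3480, 6, 545]);
translate([211, 146, 562]) cube([3480, 104, 17]);


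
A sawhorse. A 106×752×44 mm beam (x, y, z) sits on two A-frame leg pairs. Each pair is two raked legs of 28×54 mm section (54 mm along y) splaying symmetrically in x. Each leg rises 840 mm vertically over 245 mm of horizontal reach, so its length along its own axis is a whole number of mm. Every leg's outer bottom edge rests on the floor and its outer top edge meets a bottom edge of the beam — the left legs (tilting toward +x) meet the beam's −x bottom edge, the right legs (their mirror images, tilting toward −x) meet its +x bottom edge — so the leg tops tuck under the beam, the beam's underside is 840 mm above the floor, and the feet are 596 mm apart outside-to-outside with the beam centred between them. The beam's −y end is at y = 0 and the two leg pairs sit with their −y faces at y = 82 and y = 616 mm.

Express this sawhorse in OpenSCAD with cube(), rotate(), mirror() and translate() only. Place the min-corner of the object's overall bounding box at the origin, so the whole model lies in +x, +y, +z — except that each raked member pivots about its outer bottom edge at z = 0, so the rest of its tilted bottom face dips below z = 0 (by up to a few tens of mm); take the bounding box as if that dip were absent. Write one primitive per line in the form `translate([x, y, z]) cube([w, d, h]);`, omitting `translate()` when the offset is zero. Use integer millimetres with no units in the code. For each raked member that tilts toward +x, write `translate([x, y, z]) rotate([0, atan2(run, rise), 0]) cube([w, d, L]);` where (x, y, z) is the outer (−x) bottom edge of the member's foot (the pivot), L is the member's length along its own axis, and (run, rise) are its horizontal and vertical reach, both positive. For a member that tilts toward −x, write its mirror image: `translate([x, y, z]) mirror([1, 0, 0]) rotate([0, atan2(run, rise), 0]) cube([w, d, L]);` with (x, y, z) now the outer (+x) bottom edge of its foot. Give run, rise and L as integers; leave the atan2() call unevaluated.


translate([245, 0, 840]) cube([106, 752, 44]);
translate([0, 82, 0]) rotate([0, atan2(245, 840), 0]) cube([28, 54, 875]);
translate([596, 82, 0]) mirror([1, 0, 0]) rotate([0, atan2(245, 840), 0]) cube([28, 54, 875]);
translate([0, 616, 0]) rotate([0, atan2(245, 840), 0]) cube([28, 54, 875]);
translate([596, 616, 0]) mirror([1, 0, 0]) rotate([0, atan2(245, 840), 0]) cube([28, 54, 875]);


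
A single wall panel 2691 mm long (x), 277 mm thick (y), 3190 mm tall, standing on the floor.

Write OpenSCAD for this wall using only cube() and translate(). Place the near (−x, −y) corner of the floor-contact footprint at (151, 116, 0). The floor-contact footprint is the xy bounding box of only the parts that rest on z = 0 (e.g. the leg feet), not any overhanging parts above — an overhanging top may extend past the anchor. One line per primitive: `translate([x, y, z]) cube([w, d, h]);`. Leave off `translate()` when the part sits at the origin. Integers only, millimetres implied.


translate([151, 116, 0]) cube([2691, 277, 3190]);


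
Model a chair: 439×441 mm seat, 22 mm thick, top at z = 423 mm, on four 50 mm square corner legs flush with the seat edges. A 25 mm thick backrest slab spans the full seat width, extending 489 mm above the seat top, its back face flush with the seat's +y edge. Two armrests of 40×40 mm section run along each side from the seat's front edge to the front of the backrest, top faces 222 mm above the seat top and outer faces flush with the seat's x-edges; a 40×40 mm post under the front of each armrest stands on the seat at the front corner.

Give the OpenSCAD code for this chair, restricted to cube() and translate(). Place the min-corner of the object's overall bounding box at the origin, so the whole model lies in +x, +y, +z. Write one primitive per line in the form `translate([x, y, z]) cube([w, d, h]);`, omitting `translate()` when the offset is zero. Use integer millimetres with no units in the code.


translate([0, 0, 401]) cube([439, 441, 22]);
cube([50, 50, 401]);
translate([389, 0, 0]) cube([50, 50, 401]);
translate([0, 391, 0]) cube([50, 50, 401]);
translate([389, 391, 0]) cube([50, 50, 401]);
translate([0, 416, 423]) cube([439, 25, 489]);
translate([0, 0, 605]) cube([40, 416, 40]);
translate([399, 0, 605]) cube([40, 416, 40]);
translate([0, 0, 423]) cube([40, 40, 182]);
translate([399, 0, 423]) cube([40, 40, 182]);


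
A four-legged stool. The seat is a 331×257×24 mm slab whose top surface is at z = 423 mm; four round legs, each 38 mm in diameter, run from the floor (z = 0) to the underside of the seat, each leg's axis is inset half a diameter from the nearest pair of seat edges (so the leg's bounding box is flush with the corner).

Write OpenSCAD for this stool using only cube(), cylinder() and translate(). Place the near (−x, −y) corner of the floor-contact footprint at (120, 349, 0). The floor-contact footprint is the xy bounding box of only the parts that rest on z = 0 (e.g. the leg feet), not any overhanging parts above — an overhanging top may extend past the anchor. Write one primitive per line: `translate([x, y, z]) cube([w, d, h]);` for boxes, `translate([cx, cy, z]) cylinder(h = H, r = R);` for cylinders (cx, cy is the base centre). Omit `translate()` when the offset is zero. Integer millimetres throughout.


// leg_h = 423 - 24 = 399
translate([120, 349, 399]) cube([331, 257, 24]);
translate([139, 368, 0]) cylinder(h = 399, r = 19);
translate([432, 368, 0]) cylinder(h = 399, r = 19);
translate([139, 587, 0]) cylinder(h = 399, r = 19);
translate([432, 587, 0]) cylinder(h = 399, r = 19);


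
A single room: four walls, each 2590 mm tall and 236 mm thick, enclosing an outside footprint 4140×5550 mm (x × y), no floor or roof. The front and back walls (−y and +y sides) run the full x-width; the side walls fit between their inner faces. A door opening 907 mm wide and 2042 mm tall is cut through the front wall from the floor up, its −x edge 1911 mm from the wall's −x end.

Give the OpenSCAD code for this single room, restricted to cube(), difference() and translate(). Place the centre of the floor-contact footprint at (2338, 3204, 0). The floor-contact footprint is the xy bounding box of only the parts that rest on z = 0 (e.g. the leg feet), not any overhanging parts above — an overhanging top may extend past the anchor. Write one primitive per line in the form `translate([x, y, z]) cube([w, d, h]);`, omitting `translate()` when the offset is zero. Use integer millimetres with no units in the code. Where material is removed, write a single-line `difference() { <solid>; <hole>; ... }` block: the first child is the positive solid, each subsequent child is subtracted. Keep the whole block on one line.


difference() { translate([268, 429, 0]) cube([4140, 236, 2590]); translate([2179, 429, 0]) cube([907, 236, 2042]); }
translate([268, 5743, 0]) cube([4140, 236, 2590]);
translate([268, 665, 0]) cube([236, 5078, 2590]);
translate([4172, 665, 0]) cube([236, 5078, 2590]);


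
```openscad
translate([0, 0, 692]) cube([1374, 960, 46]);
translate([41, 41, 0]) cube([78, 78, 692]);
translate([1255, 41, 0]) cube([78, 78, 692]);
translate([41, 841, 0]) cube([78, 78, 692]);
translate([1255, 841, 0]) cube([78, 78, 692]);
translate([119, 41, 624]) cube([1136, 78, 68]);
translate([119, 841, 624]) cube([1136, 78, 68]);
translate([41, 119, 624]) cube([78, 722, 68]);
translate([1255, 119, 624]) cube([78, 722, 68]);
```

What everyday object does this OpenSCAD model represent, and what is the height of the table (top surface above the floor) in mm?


A table. The table height is 738 mm.

A 1374×960×46 slab sits at z = 692 on four 78 mm square posts — a table. The top surface is at 692 + 46 = 738 mm.


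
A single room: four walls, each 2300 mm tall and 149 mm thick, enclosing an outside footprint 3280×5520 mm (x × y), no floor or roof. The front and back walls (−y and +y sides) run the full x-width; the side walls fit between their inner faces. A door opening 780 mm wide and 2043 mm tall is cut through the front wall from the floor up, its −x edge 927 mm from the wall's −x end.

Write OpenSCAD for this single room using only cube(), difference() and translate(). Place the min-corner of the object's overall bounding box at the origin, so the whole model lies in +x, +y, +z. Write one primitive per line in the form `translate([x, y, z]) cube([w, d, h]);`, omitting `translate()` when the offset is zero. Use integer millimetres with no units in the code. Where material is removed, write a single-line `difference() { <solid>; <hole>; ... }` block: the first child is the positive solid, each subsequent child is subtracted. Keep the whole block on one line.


difference() { cube([3280, 149, 2300]); translate([927, 0, 0]) cube([780, 149, 2043]); }
translate([0, 5371, 0]) cube([3280, 149, 2300]);
translate([0, 149, 0]) cube([149, 5222, 2300]);
translate([3131, 149, 0]) cube([149, 5222, 2300]);


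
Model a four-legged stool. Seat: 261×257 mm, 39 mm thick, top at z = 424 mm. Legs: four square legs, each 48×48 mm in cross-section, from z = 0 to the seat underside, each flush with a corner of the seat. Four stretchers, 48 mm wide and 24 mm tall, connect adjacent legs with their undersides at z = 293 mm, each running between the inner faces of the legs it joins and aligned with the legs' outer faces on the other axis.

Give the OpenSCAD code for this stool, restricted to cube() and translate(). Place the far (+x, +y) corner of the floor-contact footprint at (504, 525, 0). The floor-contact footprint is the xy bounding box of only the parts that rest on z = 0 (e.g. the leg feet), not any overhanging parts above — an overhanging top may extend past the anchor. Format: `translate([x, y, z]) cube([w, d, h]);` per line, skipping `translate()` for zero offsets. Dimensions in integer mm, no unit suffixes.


translate([243, 268, 385]) cube([261, 257, 39]);
translate([243, 268, 0]) cube([48, 48, 385]);
translate([456, 268, 0]) cube([48, 48, 385]);
translate([243, 477, 0]) cube([48, 48, 385]);
translate([456, 477, 0]) cube([48, 48, 385]);
translate([291, 268, 293]) cube([165, 48, 24]);
translate([291, 477, 293]) cube([165, 48, 24]);
translate([243, 316, 293]) cube([48, 161, 24]);
translate([456, 316, 293]) cube([48, 161, 24]);


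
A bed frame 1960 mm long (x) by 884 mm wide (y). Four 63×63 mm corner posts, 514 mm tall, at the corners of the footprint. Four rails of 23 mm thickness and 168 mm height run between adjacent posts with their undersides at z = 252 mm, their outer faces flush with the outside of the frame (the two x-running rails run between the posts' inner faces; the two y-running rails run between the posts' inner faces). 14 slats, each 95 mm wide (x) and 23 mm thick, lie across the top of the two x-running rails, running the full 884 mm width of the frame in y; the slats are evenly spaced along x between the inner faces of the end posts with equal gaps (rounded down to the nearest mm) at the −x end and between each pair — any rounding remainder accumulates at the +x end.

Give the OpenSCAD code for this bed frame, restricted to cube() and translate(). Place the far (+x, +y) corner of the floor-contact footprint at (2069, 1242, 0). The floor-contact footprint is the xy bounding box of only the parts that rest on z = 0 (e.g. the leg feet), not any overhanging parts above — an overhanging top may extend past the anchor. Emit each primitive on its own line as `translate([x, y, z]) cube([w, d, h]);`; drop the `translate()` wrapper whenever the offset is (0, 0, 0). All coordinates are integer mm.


translate([109, 358, 0]) cube([63, 63, 514]);
translate([109, 1179, 0]) cube([63, 63, 514]);
translate([2006, 358, 0]) cube([63, 63, 514]);
translate([2006, 1179, 0]) cube([63, 63, 514]);
translate([172, 358, 252]) cube([1834, 23, 168]);
translate([172, 1219, 252]) cube([1834, 23, 168]);
translate([109, 421, 252]) cube([23, 758, 168]);
translate([2046, 421, 252]) cube([23, 758, 168]);
translate([205, 358, 420]) cube([95, 884, 23]);
translate([333, 358, 420]) cube([95, 884, 23]);
translate([461, 358, 420]) cube([95, 884, 23]);
translate([589, 358, 420]) cube([95, 884, 23]);
translate([717, 358, 420]) cube([95, 884, 23]);
translate([845, 358, 420]) cube([95, 884, 23]);
translate([973, 358, 420]) cube([95, 884, 23]);
translate([1101, 358, 420]) cube([95, 884, 23]);
translate([1229, 358, 420]) cube([95, 884, 23]);
translate([1357, 358, 420]) cube([95, 884, 23]);
translate([1485, 358, 420]) cube([95, 884, 23]);
translate([1613, 358, 420]) cube([95, 884, 23]);
translate([1741, 358, 420]) cube([95, 884, 23]);
translate([1869, 358, 420]) cube([95, 884, 23]);


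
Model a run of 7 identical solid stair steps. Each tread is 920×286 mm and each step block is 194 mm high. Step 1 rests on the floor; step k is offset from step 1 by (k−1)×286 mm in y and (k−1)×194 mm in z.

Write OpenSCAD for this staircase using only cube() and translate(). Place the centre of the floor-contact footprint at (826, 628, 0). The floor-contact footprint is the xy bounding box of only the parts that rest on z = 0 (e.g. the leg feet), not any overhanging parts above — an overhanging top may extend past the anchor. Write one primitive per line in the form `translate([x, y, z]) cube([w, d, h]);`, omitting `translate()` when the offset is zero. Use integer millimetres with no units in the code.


translate([366, 485, 0]) cube([920, 286, 194]);
translate([366, 771, 194]) cube([920, 286, 194]);
translate([366, 1057, 388]) cube([920, 286, 194]);
translate([366, 1343, 582]) cube([920, 286, 194]);
translate([366, 1629, 776]) cube([920, 286, 194]);
translate([366, 1915, 970]) cube([920, 286, 194]);
translate([366, 2201, 1164]) cube([920, 286, 194]);


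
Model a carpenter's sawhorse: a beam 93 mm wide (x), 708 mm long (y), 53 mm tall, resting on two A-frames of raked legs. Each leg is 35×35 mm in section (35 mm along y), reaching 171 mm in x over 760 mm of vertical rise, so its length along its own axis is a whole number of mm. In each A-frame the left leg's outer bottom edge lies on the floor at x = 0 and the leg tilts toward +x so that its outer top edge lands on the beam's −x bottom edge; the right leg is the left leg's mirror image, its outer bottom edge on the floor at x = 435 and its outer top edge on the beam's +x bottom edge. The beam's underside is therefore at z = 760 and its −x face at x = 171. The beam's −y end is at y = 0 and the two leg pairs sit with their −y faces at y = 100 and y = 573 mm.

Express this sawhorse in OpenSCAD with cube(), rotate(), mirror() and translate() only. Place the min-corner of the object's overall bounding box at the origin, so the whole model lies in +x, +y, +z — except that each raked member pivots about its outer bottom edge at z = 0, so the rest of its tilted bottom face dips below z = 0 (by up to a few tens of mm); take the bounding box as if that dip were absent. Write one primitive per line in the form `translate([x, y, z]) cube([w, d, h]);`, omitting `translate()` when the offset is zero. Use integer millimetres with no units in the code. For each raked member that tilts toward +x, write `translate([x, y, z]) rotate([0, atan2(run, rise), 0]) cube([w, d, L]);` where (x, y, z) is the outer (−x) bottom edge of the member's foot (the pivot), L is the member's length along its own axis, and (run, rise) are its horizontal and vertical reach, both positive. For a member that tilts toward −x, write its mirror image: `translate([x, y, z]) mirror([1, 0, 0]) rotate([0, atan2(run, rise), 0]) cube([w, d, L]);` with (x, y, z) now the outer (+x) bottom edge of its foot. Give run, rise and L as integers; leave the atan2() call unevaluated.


translate([171, 0, 760]) cube([93, 708, 53]);
translate([0, 100, 0]) rotate([0, atan2(171, 760), 0]) cube([35, 35, 779]);
translate([435, 100, 0]) mirror([1, 0, 0]) rotate([0, atan2(171, 760), 0]) cube([35, 35, 779]);
translate([0, 573, 0]) rotate([0, atan2(171, 760), 0]) cube([35, 35, 779]);
translate([435, 573, 0]) mirror([1, 0, 0]) rotate([0, atan2(171, 760), 0]) cube([35, 35, 779]);


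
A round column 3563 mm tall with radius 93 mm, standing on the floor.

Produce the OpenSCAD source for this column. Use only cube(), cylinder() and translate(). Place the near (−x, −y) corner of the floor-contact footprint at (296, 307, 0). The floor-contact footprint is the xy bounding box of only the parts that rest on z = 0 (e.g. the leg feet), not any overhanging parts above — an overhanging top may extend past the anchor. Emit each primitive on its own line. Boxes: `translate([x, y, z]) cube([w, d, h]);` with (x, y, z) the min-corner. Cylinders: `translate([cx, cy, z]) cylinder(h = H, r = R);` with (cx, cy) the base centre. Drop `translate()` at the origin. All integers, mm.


translate([389, 400, 0]) cylinder(h = 3563, r = 93);


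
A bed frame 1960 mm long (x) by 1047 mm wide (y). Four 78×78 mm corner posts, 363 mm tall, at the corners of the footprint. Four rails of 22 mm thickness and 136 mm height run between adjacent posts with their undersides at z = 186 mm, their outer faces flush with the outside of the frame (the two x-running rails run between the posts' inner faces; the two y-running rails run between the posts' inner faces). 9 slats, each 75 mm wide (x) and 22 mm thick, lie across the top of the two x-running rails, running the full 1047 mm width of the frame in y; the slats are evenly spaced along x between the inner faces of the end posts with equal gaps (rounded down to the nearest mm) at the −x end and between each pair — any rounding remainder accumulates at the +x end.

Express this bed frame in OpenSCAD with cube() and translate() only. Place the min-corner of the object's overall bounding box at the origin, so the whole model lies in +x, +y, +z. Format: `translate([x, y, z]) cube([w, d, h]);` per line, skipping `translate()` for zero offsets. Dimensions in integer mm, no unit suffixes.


cube([78, 78, 363]);
translate([0, 969, 0]) cube([78, 78, 363]);
translate([1882, 0, 0]) cube([78, 78, 363]);
translate([1882, 969, 0]) cube([78, 78, 363]);
translate([78, 0, 186]) cube([1804, 22, 136]);
translate([78, 1025, 186]) cube([1804, 22, 136]);
translate([0, 78, 186]) cube([22, 891, 136]);
translate([1938, 78, 186]) cube([22, 891, 136]);
translate([190, 0, 322]) cube([75, 1047, 22]);
translate([377, 0, 322]) cube([75, 1047, 22]);
translate([564, 0, 322]) cube([75, 1047, 22]);
translate([751, 0, 322]) cube([75, 1047, 22]);
translate([938, 0, 322]) cube([75, 1047, 22]);
translate([1125, 0, 322]) cube([75, 1047, 22]);
translate([1312, 0, 322]) cube([75, 1047, 22]);
translate([1499, 0, 322]) cube([75, 1047, 22]);
translate([1686, 0, 322]) cube([75, 1047, 22]);


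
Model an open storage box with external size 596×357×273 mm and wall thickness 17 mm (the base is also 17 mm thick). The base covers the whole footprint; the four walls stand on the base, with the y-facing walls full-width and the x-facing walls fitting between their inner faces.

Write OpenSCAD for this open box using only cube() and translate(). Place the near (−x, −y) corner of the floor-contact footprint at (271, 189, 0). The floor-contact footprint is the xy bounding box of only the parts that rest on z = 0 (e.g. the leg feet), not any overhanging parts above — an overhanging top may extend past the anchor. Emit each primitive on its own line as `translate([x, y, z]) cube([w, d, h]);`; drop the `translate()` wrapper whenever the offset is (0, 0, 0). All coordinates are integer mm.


translate([271, 189, 0]) cube([596, 357, 17]);
translate([271, 189, 17]) cube([596, 17, 256]);
translate([271, 529, 17]) cube([596, 17, 256]);
translate([271, 206, 17]) cube([17, 323, 256]);
translate([850, 206, 17]) cube([17, 323, 256]);


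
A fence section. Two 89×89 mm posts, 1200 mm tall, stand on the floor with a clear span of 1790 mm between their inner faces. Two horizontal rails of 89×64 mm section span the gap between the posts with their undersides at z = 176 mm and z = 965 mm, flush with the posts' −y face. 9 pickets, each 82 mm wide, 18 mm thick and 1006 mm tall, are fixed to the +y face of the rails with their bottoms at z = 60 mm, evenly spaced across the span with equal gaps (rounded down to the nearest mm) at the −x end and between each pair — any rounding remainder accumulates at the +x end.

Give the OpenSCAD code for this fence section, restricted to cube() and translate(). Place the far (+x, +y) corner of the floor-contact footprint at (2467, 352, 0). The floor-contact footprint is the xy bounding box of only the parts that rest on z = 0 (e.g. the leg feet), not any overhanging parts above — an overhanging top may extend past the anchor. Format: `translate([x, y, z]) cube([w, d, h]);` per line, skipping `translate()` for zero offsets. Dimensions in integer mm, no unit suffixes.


translate([499, 263, 0]) cube([89, 89, 1200]);
translate([2378, 263, 0]) cube([89, 89, 1200]);
translate([588, 263, 176]) cube([1790, 89, 64]);
translate([588, 263, 965]) cube([1790, 89, 64]);
translate([693, 352, 60]) cube([82, 18, 1006]);
translate([880, 352, 60]) cube([82, 18, 1006]);
translate([1067, 352, 60]) cube([82, 18, 1006]);
translate([1254, 352, 60]) cube([82, 18, 1006]);
translate([1441, 352, 60]) cube([82, 18, 1006]);
translate([1628, 352, 60]) cube([82, 18, 1006]);
translate([1815, 352, 60]) cube([82, 18, 1006]);
translate([2002, 352, 60]) cube([82, 18, 1006]);
translate([2189, 352, 60]) cube([82, 18, 1006]);


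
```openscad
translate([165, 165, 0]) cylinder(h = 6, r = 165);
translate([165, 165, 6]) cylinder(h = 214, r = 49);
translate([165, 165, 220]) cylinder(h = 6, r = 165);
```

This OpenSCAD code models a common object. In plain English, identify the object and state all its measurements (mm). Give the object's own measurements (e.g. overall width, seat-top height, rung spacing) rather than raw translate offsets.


A spool: two coaxial disc flanges of radius 165 mm and thickness 6 mm, joined by a core cylinder of radius 49 mm and height 214 mm. The lower flange rests on z = 0 and the three cylinders share a vertical axis.


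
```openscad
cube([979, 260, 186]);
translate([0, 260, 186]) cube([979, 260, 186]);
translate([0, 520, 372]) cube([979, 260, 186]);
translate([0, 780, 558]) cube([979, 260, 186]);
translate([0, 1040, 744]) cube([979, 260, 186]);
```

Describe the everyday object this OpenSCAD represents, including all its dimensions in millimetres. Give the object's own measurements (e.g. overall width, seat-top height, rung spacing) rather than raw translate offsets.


A straight staircase of 5 solid steps. Each step is 979 mm wide (x), 260 mm deep (y, the going) and 186 mm tall (the rise). The first step rests on the floor; each subsequent step sits one going further in +y and one rise higher in +z, directly behind and above the previous step with no overlap.


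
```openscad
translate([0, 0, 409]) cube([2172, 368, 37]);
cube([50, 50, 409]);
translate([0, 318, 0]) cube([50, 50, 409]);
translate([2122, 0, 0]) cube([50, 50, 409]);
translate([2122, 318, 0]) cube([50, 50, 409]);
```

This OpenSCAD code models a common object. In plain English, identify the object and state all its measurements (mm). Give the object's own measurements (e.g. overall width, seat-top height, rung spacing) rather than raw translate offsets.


A long wooden bench with a 2172 mm (x) × 368 mm (y) seat, 37 mm thick, its top surface 446 mm above the floor. Four 50 mm square legs at the seat corners, flush with the edges, run from z = 0 to the seat underside.


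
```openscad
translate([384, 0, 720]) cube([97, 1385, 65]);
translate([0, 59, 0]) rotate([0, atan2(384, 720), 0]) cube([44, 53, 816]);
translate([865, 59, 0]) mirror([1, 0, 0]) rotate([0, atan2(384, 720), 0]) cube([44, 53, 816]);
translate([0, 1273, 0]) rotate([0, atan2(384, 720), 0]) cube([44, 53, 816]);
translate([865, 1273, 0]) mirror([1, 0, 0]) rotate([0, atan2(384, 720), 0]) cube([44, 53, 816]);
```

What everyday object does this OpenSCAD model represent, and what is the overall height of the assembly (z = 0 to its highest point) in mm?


A sawhorse. The overall height is 785 mm.

A beam across two mirrored pairs of raked legs — a sawhorse. The beam's underside is at z = 720 (matching the legs' vertical rise in atan2(384, 720)) and the beam is 65 mm tall, so its top is at 720 + 65 = 785 mm. The raked legs top out at the beam's underside, so that is the highest point.


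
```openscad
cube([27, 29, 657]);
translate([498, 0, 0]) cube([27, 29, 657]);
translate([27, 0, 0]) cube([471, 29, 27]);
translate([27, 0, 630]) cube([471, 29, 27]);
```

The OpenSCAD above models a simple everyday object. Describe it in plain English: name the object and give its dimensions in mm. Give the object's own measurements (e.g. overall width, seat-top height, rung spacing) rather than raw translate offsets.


A rectangular picture frame lying in the x–z plane (depth along y). The opening is 471 mm wide (x) by 603 mm tall (z), surrounded by a border 27 mm wide on all four sides. The frame is 29 mm deep and is made of two full-height vertical stiles with two horizontal rails fitted between them.


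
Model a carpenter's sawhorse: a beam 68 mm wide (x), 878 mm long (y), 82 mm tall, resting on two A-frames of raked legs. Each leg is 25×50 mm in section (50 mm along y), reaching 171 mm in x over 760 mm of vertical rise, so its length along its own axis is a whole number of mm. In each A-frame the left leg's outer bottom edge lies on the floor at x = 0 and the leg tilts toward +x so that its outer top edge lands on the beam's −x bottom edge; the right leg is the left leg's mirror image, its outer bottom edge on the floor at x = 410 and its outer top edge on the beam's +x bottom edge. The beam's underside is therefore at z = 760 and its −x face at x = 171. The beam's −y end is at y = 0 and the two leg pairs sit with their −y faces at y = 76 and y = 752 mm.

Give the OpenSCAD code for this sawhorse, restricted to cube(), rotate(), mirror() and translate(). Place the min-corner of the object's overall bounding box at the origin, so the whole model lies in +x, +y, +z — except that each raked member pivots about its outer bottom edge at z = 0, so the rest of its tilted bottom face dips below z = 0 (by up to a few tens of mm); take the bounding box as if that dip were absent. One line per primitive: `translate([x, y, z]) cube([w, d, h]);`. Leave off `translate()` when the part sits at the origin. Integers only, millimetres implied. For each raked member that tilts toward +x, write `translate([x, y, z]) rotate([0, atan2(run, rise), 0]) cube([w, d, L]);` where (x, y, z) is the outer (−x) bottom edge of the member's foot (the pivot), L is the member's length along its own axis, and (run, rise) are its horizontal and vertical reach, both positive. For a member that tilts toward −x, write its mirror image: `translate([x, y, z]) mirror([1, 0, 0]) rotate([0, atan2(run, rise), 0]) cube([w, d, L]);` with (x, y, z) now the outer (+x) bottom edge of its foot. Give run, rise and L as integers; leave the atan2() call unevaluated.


// leg length = √(171² + 760²) = 779
// right-leg outer foot x = 2·171 + 68 = 410
// beam min-corner = (171, 0, 760)
translate([171, 0, 760]) cube([68, 878, 82]);
translate([0, 76, 0]) rotate([0, atan2(171, 760), 0]) cube([25, 50, 779]);
translate([410, 76, 0]) mirror([1, 0, 0]) rotate([0, atan2(171, 760), 0]) cube([25, 50, 779]);
translate([0, 752, 0]) rotate([0, atan2(171, 760), 0]) cube([25, 50, 779]);
translate([410, 752, 0]) mirror([1, 0, 0]) rotate([0, atan2(171, 760), 0]) cube([25, 50, 779]);


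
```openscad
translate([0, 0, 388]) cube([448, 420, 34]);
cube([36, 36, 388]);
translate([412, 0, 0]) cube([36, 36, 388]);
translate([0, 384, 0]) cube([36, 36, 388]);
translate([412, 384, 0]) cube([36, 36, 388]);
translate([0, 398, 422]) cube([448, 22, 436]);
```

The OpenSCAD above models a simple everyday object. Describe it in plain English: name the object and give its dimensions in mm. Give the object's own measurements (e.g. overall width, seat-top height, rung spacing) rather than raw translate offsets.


A chair. The seat is a 448×420×34 mm slab with its top at z = 422 mm, on four 36×36 mm corner legs (flush with the seat edges, standing on z = 0). A flat backrest 22 mm thick, 436 mm tall, spans the full seat width and rises from the seat top along its +y edge, rear face flush with the rear of the seat.


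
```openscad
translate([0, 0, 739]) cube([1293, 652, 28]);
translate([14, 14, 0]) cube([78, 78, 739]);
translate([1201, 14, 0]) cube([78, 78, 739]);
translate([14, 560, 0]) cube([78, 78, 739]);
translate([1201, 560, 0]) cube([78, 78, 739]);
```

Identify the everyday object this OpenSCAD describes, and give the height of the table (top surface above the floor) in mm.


A table. The table height is 767 mm.

A 1293×652×28 slab sits at z = 739 on four 78 mm square posts — a table. The top surface is at 739 + 28 = 767 mm.


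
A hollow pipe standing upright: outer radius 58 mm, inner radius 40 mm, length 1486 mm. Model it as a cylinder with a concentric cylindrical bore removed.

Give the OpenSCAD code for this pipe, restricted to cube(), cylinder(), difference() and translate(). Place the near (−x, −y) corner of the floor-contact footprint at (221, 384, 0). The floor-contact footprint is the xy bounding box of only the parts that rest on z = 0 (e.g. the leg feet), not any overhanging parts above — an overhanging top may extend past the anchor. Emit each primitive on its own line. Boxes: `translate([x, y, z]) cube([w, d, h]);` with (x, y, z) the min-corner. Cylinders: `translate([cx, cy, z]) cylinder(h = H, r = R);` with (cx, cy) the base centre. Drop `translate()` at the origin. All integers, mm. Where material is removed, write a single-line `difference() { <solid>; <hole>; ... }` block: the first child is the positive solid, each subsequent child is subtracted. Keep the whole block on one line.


difference() { translate([279, 442, 0]) cylinder(h = 1486, r = 58); translate([279, 442, 0]) cylinder(h = 1486, r = 40); }


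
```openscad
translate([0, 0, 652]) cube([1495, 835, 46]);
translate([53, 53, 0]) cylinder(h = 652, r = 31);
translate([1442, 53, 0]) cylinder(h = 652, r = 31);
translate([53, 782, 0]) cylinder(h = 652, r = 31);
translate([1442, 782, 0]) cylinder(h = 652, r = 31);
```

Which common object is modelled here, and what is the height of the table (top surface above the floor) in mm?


A table. The table height is 698 mm.

A 1495×835×46 slab sits at z = 652 on four Ø62 mm round legs — a table. The top surface is at 652 + 46 = 698 mm.


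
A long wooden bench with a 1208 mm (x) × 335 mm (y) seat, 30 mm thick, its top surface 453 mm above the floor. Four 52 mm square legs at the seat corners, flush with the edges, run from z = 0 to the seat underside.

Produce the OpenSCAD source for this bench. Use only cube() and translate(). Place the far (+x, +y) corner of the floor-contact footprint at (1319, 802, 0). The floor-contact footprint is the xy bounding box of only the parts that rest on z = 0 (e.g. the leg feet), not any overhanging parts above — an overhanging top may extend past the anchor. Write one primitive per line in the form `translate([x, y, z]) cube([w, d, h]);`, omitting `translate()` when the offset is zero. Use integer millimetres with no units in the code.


translate([111, 467, 423]) cube([1208, 335, 30]);
translate([111, 467, 0]) cube([52, 52, 423]);
translate([111, 750, 0]) cube([52, 52, 423]);
translate([1267, 467, 0]) cube([52, 52, 423]);
translate([1267, 750, 0]) cube([52, 52, 423]);


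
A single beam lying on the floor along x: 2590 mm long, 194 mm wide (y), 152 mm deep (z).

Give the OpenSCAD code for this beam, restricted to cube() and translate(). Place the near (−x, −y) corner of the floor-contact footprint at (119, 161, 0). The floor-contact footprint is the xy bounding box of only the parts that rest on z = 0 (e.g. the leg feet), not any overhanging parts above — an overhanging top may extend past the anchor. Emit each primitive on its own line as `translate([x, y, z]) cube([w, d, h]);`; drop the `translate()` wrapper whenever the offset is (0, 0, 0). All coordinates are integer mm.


translate([119, 161, 0]) cube([2590, 194, 152]);


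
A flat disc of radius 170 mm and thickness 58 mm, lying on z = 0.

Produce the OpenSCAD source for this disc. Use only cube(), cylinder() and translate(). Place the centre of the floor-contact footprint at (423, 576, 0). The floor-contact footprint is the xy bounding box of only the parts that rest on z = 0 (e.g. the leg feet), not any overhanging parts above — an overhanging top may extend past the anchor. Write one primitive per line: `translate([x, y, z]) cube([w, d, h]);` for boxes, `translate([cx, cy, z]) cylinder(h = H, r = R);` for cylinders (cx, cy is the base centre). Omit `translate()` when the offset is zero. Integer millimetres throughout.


translate([423, 576, 0]) cylinder(h = 58, r = 170);


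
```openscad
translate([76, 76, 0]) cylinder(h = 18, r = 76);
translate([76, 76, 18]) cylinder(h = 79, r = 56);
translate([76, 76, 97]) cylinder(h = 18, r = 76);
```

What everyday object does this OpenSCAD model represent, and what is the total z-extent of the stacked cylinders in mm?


A spool. The overall height is 115 mm.

Three coaxial cylinders, large–small–large — a spool. Two 18 mm flanges and a 79 mm core give 18 + 79 + 18 = 115 mm.


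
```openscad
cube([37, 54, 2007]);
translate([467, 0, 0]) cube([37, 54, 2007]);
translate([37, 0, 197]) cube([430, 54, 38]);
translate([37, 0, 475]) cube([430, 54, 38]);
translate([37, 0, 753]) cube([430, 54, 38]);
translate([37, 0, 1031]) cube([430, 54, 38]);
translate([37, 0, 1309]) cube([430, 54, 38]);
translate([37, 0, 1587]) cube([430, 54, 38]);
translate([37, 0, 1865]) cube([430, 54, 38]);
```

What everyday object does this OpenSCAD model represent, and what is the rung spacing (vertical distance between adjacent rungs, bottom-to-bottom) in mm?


A ladder. The rung spacing is 278 mm.

Two tall 37×54 posts with 7 short bars between them — a ladder. Adjacent rungs sit at z = 197 and z = 475, so the spacing is 475 − 197 = 278 mm.


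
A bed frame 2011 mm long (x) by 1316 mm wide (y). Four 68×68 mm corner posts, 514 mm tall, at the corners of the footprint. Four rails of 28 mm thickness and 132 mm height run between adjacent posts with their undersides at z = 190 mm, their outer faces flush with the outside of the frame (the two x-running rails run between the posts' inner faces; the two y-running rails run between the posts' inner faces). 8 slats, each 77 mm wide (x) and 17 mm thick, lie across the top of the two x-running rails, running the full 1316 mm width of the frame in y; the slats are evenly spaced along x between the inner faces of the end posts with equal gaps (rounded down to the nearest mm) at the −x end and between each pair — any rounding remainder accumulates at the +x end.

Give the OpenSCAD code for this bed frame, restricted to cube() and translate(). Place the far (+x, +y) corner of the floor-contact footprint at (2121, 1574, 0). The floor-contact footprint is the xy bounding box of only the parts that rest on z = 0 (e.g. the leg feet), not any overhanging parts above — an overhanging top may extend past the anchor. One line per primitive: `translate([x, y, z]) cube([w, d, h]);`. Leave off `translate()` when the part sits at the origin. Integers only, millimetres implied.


translate([110, 258, 0]) cube([68, 68, 514]);
translate([110, 1506, 0]) cube([68, 68, 514]);
translate([2053, 258, 0]) cube([68, 68, 514]);
translate([2053, 1506, 0]) cube([68, 68, 514]);
translate([178, 258, 190]) cube([1875, 28, 132]);
translate([178, 1546, 190]) cube([1875, 28, 132]);
translate([110, 326, 190]) cube([28, 1180, 132]);
translate([2093, 326, 190]) cube([28, 1180, 132]);
translate([317, 258, 322]) cube([77, 1316, 17]);
translate([533, 258, 322]) cube([77, 1316, 17]);
translate([749, 258, 322]) cube([77, 1316, 17]);
translate([965, 258, 322]) cube([77, 1316, 17]);
translate([1181, 258, 322]) cube([77, 1316, 17]);
translate([1397, 258, 322]) cube([77, 1316, 17]);
translate([1613, 258, 322]) cube([77, 1316, 17]);
translate([1829, 258, 322]) cube([77, 1316, 17]);


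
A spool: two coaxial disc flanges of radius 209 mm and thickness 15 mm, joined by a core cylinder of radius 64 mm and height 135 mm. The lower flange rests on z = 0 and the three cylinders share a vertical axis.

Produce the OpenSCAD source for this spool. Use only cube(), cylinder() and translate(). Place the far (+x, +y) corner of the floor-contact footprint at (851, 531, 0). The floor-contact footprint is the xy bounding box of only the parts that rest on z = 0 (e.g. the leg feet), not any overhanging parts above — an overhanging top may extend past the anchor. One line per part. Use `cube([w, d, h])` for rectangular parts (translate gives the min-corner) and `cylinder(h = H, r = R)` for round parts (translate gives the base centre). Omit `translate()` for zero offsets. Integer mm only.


translate([642, 322, 0]) cylinder(h = 15, r = 209);
translate([642, 322, 15]) cylinder(h = 135, r = 64);
translate([642, 322, 150]) cylinder(h = 15, r = 209);


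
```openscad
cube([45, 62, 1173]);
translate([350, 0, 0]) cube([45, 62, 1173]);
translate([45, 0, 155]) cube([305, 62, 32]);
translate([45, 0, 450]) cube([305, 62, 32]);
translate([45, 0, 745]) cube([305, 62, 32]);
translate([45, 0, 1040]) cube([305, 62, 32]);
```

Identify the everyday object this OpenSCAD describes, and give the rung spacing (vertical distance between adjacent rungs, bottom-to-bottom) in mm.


A ladder. The rung spacing is 295 mm.

Two tall 45×62 posts with 4 short bars between them — a ladder. Adjacent rungs sit at z = 155 and z = 450, so the spacing is 450 − 155 = 295 mm.


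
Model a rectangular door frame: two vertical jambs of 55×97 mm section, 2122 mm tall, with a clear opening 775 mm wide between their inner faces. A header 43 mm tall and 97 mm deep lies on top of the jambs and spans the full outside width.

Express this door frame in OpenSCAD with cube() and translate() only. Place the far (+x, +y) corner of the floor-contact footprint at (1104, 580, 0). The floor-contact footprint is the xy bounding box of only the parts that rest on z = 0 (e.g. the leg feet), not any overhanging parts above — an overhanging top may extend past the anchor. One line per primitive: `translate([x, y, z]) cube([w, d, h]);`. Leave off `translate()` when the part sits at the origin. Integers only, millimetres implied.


translate([219, 483, 0]) cube([55, 97, 2122]);
translate([1049, 483, 0]) cube([55, 97, 2122]);
translate([219, 483, 2122]) cube([885, 97, 43]);
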